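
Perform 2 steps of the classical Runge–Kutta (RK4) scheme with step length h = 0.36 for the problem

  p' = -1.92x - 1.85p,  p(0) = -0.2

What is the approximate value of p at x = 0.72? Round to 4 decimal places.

RK4: k1 = f(x_n, p_n); k2 = f(x_n + h/2, p_n + (h/2)·k1); k3 = f(x_n + h/2, p_n + (h/2)·k2); k4 = f(x_n + h, p_n + h·k3); p_{n+1} = p_n + (h/6)·(k1 + 2k2 + 2k3 + k4).
x=0.000000, p=-0.200000:
  k1 = f(0.000000, -0.200000) = 0.370000
  k2 = f(0.180000, -0.133400) = -0.098810
  k3 = f(0.180000, -0.217786) = 0.057304
  k4 = f(0.360000, -0.179371) = -0.359364
  p ← -0.200000 + (0.36/6)·(k1 + 2k2 + 2k3 + k4) = -0.204343
x=0.360000, p=-0.204343:
  k1 = f(0.360000, -0.204343) = -0.313166
  k2 = f(0.540000, -0.260713) = -0.554482
  k3 = f(0.540000, -0.304149) = -0.474124
  k4 = f(0.720000, -0.375027) = -0.688600
  p ← -0.204343 + (0.36/6)·(k1 + 2k2 + 2k3 + k4) = -0.387881
p(0.72) ≈ -0.3879

-0.3879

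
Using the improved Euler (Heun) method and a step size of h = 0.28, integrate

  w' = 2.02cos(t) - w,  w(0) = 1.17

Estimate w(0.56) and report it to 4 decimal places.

1.4706

Heun: k1 = f(t_n, w_n); k2 = f(t_n + h, w_n + h·k1); w_{n+1} = w_n + (h/2)·(k1 + k2).
t=0.000000, w=1.170000:
  k1 = f(0.000000, 1.170000) = 0.850000
  k2 = f(0.280000, 1.408000) = 0.533332
  w ← 1.170000 + (0.28/2)·(0.850000 + 0.533332) = 1.363666
t=0.280000, w=1.363666:
  k1 = f(0.280000, 1.363666) = 0.577666
  k2 = f(0.560000, 1.525413) = 0.186043
  w ← 1.363666 + (0.28/2)·(0.577666 + 0.186043) = 1.470586
w(0.56) ≈ 1.4706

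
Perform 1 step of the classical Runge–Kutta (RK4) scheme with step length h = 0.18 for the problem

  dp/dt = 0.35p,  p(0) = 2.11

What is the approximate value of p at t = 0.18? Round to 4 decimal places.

2.2472

RK4: k1 = f(t_n, p_n); k2 = f(t_n + h/2, p_n + (h/2)·k1); k3 = f(t_n + h/2, p_n + (h/2)·k2); k4 = f(t_n + h, p_n + h·k3); p_{n+1} = p_n + (h/6)·(k1 + 2k2 + 2k3 + k4).
t=0.000000, p=2.110000:
  k1 = f(0.000000, 2.110000) = 0.738500
  k2 = f(0.090000, 2.176465) = 0.761763
  k3 = f(0.090000, 2.178559) = 0.762496
  k4 = f(0.180000, 2.247249) = 0.786537
  p ← 2.110000 + (0.18/6)·(k1 + 2k2 + 2k3 + k4) = 2.247207
p(0.18) ≈ 2.2472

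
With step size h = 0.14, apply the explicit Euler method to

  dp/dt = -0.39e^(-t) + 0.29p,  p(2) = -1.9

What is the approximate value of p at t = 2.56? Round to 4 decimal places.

-2.2538

Euler: p_{n+1} = p_n + h·f(t_n, p_n).
t=2.000000, p=-1.900000: f=-0.603781 → p ← -1.900000 + 0.14·(-0.603781) = -1.984529
t=2.140000, p=-1.984529: f=-0.621399 → p ← -1.984529 + 0.14·(-0.621399) = -2.071525
t=2.280000, p=-2.071525: f=-0.640633 → p ← -2.071525 + 0.14·(-0.640633) = -2.161214
t=2.420000, p=-2.161214: f=-0.661431 → p ← -2.161214 + 0.14·(-0.661431) = -2.253814
p(2.56) ≈ -2.2538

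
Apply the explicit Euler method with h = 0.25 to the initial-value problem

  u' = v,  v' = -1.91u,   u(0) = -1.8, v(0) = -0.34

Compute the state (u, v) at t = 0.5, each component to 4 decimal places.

Euler on (u,v): u_{n+1} = u_n + h·u', v_{n+1} = v_n + h·v'.
0.000000: (-1.800000, -0.340000); f=(-0.340000, 3.438000) → (-1.885000, 0.519500)
0.250000: (-1.885000, 0.519500); f=(0.519500, 3.600350) → (-1.755125, 1.419587)
(u(0.5), v(0.5)) ≈ (-1.7551, 1.4196)

-1.7551, 1.4196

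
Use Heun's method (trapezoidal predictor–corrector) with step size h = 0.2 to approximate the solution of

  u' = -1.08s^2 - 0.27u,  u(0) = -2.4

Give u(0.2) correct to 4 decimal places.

Heun: k1 = f(s_n, u_n); k2 = f(s_n + h, u_n + h·k1); u_{n+1} = u_n + (h/2)·(k1 + k2).
s=0.000000, u=-2.400000:
  k1 = f(0.000000, -2.400000) = 0.648000
  k2 = f(0.200000, -2.270400) = 0.569808
  u ← -2.400000 + (0.2/2)·(0.648000 + 0.569808) = -2.278219
u(0.2) ≈ -2.2782

-2.2782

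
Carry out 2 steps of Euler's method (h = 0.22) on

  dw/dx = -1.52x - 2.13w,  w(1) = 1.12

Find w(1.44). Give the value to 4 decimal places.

-0.2694

Euler: w_{n+1} = w_n + h·f(x_n, w_n).
x=1.000000, w=1.120000: f=-3.905600 → w ← 1.120000 + 0.22·(-3.905600) = 0.260768
x=1.220000, w=0.260768: f=-2.409836 → w ← 0.260768 + 0.22·(-2.409836) = -0.269396
w(1.44) ≈ -0.2694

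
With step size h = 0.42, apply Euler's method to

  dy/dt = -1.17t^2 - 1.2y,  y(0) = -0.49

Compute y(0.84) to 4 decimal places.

-0.2072

Euler: y_{n+1} = y_n + h·f(t_n, y_n).
t=0.000000, y=-0.490000: f=0.588000 → y ← -0.490000 + 0.42·0.588000 = -0.243040
t=0.420000, y=-0.243040: f=0.085260 → y ← -0.243040 + 0.42·0.085260 = -0.207231
y(0.84) ≈ -0.2072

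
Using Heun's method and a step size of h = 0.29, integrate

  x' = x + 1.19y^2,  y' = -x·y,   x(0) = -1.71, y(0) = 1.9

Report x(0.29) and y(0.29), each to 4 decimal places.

-0.0804, 2.7668

Heun on (x,y): k1 = f(t_n, state_n); k2 = f(t_n + h, state_n + h·k1); state_{n+1} = state_n + (h/2)·(k1 + k2).
0.000000: (-1.710000, 1.900000)
  k1 = (2.585900, 3.249000)
  predictor → (-0.960089, 2.842210)
  k2 = (8.652919, 2.728775)
  → (-0.080371, 2.766777)
(x(0.29), y(0.29)) ≈ (-0.0804, 2.7668)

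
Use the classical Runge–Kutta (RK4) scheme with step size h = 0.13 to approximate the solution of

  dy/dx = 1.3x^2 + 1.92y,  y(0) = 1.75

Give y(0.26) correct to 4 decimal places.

2.8916

RK4: k1 = f(x_n, y_n); k2 = f(x_n + h/2, y_n + (h/2)·k1); k3 = f(x_n + h/2, y_n + (h/2)·k2); k4 = f(x_n + h, y_n + h·k3); y_{n+1} = y_n + (h/6)·(k1 + 2k2 + 2k3 + k4).
x=0.000000, y=1.750000:
  k1 = f(0.000000, 1.750000) = 3.360000
  k2 = f(0.065000, 1.968400) = 3.784820
  k3 = f(0.065000, 1.996013) = 3.837838
  k4 = f(0.130000, 2.248919) = 4.339894
  y ← 1.750000 + (0.13/6)·(k1 + 2k2 + 2k3 + k4) = 2.247146
x=0.130000, y=2.247146:
  k1 = f(0.130000, 2.247146) = 4.336491
  k2 = f(0.195000, 2.529018) = 4.905147
  k3 = f(0.195000, 2.565981) = 4.976116
  k4 = f(0.260000, 2.894041) = 5.644439
  y ← 2.247146 + (0.13/6)·(k1 + 2k2 + 2k3 + k4) = 2.891588
y(0.26) ≈ 2.8916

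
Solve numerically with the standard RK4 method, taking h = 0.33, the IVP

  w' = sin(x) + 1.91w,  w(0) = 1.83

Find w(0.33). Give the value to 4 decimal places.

RK4: k1 = f(x_n, w_n); k2 = f(x_n + h/2, w_n + (h/2)·k1); k3 = f(x_n + h/2, w_n + (h/2)·k2); k4 = f(x_n + h, w_n + h·k3); w_{n+1} = w_n + (h/6)·(k1 + 2k2 + 2k3 + k4).
x=0.000000, w=1.830000:
  k1 = f(0.000000, 1.830000) = 3.495300
  k2 = f(0.165000, 2.406725) = 4.761096
  k3 = f(0.165000, 2.615581) = 5.160012
  k4 = f(0.330000, 3.532804) = 7.071698
  w ← 1.830000 + (0.33/6)·(k1 + 2k2 + 2k3 + k4) = 3.502507
w(0.33) ≈ 3.5025

3.5025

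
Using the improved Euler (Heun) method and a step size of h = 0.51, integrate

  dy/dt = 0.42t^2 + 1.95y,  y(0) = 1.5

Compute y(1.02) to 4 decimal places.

9.5291

Heun: k1 = f(t_n, y_n); k2 = f(t_n + h, y_n + h·k1); y_{n+1} = y_n + (h/2)·(k1 + k2).
t=0.000000, y=1.500000:
  k1 = f(0.000000, 1.500000) = 2.925000
  k2 = f(0.510000, 2.991750) = 5.943154
  y ← 1.500000 + (0.51/2)·(2.925000 + 5.943154) = 3.761379
t=0.510000, y=3.761379:
  k1 = f(0.510000, 3.761379) = 7.443932
  k2 = f(1.020000, 7.557785) = 15.174648
  y ← 3.761379 + (0.51/2)·(7.443932 + 15.174648) = 9.529117
y(1.02) ≈ 9.5291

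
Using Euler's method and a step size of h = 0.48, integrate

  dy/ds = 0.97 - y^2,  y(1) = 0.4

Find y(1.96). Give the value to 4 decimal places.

0.9557

Euler: y_{n+1} = y_n + h·f(s_n, y_n).
s=1.000000, y=0.400000: f=0.810000 → y ← 0.400000 + 0.48·0.810000 = 0.788800
s=1.480000, y=0.788800: f=0.347795 → y ← 0.788800 + 0.48·0.347795 = 0.955741
y(1.96) ≈ 0.9557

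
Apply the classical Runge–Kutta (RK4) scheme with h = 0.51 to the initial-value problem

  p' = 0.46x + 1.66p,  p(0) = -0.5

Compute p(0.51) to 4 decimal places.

RK4: k1 = f(x_n, p_n); k2 = f(x_n + h/2, p_n + (h/2)·k1); k3 = f(x_n + h/2, p_n + (h/2)·k2); k4 = f(x_n + h, p_n + h·k3); p_{n+1} = p_n + (h/6)·(k1 + 2k2 + 2k3 + k4).
x=0.000000, p=-0.500000:
  k1 = f(0.000000, -0.500000) = -0.830000
  k2 = f(0.255000, -0.711650) = -1.064039
  k3 = f(0.255000, -0.771330) = -1.163108
  k4 = f(0.510000, -1.093185) = -1.580087
  p ← -0.500000 + (0.51/6)·(k1 + 2k2 + 2k3 + k4) = -1.083472
p(0.51) ≈ -1.0835

-1.0835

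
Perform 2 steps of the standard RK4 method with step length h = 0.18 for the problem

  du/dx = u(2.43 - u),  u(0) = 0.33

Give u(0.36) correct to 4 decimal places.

RK4: k1 = f(x_n, u_n); k2 = f(x_n + h/2, u_n + (h/2)·k1); k3 = f(x_n + h/2, u_n + (h/2)·k2); k4 = f(x_n + h, u_n + h·k3); u_{n+1} = u_n + (h/6)·(k1 + 2k2 + 2k3 + k4).
x=0.000000, u=0.330000:
  k1 = f(0.000000, 0.330000) = 0.693000
  k2 = f(0.090000, 0.392370) = 0.799505
  k3 = f(0.090000, 0.401955) = 0.815184
  k4 = f(0.180000, 0.476733) = 0.931187
  u ← 0.330000 + (0.18/6)·(k1 + 2k2 + 2k3 + k4) = 0.475607
x=0.180000, u=0.475607:
  k1 = f(0.180000, 0.475607) = 0.929523
  k2 = f(0.270000, 0.559264) = 1.046235
  k3 = f(0.270000, 0.569768) = 1.059901
  k4 = f(0.360000, 0.666389) = 1.175251
  u ← 0.475607 + (0.18/6)·(k1 + 2k2 + 2k3 + k4) = 0.665118
u(0.36) ≈ 0.6651

0.6651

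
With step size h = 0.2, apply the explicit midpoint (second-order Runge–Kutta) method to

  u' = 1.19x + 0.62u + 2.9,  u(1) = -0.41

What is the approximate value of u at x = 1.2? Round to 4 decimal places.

0.4285

Midpoint: k1 = f(x_n, u_n); k2 = f(x_n + h/2, u_n + (h/2)·k1); u_{n+1} = u_n + h·k2.
x=1.000000, u=-0.410000:
  k1 = f(1.000000, -0.410000) = 3.835800
  k2 = f(1.100000, -0.026420) = 4.192620
  u ← -0.410000 + 0.2·4.192620 = 0.428524
u(1.2) ≈ 0.4285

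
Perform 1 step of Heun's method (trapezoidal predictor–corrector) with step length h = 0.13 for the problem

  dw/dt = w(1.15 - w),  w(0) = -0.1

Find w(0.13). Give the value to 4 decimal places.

Heun: k1 = f(t_n, w_n); k2 = f(t_n + h, w_n + h·k1); w_{n+1} = w_n + (h/2)·(k1 + k2).
t=0.000000, w=-0.100000:
  k1 = f(0.000000, -0.100000) = -0.125000
  k2 = f(0.130000, -0.116250) = -0.147202
  w ← -0.100000 + (0.13/2)·(-0.125000 + (-0.147202)) = -0.117693
w(0.13) ≈ -0.1177

-0.1177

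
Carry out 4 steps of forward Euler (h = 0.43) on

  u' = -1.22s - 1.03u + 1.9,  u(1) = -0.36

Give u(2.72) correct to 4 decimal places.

-0.4362

Euler: u_{n+1} = u_n + h·f(s_n, u_n).
s=1.000000, u=-0.360000: f=1.050800 → u ← -0.360000 + 0.43·1.050800 = 0.091844
s=1.430000, u=0.091844: f=0.060801 → u ← 0.091844 + 0.43·0.060801 = 0.117988
s=1.860000, u=0.117988: f=-0.490728 → u ← 0.117988 + 0.43·(-0.490728) = -0.093025
s=2.290000, u=-0.093025: f=-0.797985 → u ← -0.093025 + 0.43·(-0.797985) = -0.436158
u(2.72) ≈ -0.4362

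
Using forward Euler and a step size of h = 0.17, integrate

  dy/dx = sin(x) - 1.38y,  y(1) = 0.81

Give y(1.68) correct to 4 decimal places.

Euler: y_{n+1} = y_n + h·f(x_n, y_n).
x=1.000000, y=0.810000: f=-0.276329 → y ← 0.810000 + 0.17·(-0.276329) = 0.763024
x=1.170000, y=0.763024: f=-0.132223 → y ← 0.763024 + 0.17·(-0.132223) = 0.740546
x=1.340000, y=0.740546: f=-0.048469 → y ← 0.740546 + 0.17·(-0.048469) = 0.732306
x=1.510000, y=0.732306: f=-0.012430 → y ← 0.732306 + 0.17·(-0.012430) = 0.730193
y(1.68) ≈ 0.7302

0.7302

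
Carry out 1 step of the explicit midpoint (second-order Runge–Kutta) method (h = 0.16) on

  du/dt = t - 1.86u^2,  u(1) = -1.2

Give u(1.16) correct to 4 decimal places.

-1.5570

Midpoint: k1 = f(t_n, u_n); k2 = f(t_n + h/2, u_n + (h/2)·k1); u_{n+1} = u_n + h·k2.
t=1.000000, u=-1.200000:
  k1 = f(1.000000, -1.200000) = -1.678400
  k2 = f(1.080000, -1.334272) = -2.231324
  u ← -1.200000 + 0.16·(-2.231324) = -1.557012
u(1.16) ≈ -1.5570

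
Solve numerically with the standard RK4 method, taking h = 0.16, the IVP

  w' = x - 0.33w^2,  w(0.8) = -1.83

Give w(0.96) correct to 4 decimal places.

-1.8702

RK4: k1 = f(x_n, w_n); k2 = f(x_n + h/2, w_n + (h/2)·k1); k3 = f(x_n + h/2, w_n + (h/2)·k2); k4 = f(x_n + h, w_n + h·k3); w_{n+1} = w_n + (h/6)·(k1 + 2k2 + 2k3 + k4).
x=0.800000, w=-1.830000:
  k1 = f(0.800000, -1.830000) = -0.305137
  k2 = f(0.880000, -1.854411) = -0.254817
  k3 = f(0.880000, -1.850385) = -0.249896
  k4 = f(0.960000, -1.869983) = -0.193956
  w ← -1.830000 + (0.16/6)·(k1 + 2k2 + 2k3 + k4) = -1.870227
w(0.96) ≈ -1.8702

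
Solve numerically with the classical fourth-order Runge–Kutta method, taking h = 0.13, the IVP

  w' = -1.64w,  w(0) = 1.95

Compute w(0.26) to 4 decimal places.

1.2731

RK4: k1 = f(t_n, w_n); k2 = f(t_n + h/2, w_n + (h/2)·k1); k3 = f(t_n + h/2, w_n + (h/2)·k2); k4 = f(t_n + h, w_n + h·k3); w_{n+1} = w_n + (h/6)·(k1 + 2k2 + 2k3 + k4).
t=0.000000, w=1.950000:
  k1 = f(0.000000, 1.950000) = -3.198000
  k2 = f(0.065000, 1.742130) = -2.857093
  k3 = f(0.065000, 1.764289) = -2.893434
  k4 = f(0.130000, 1.573854) = -2.581120
  w ← 1.950000 + (0.13/6)·(k1 + 2k2 + 2k3 + k4) = 1.575596
t=0.130000, w=1.575596:
  k1 = f(0.130000, 1.575596) = -2.583978
  k2 = f(0.195000, 1.407638) = -2.308526
  k3 = f(0.195000, 1.425542) = -2.337889
  k4 = f(0.260000, 1.271671) = -2.085540
  w ← 1.575596 + (0.13/6)·(k1 + 2k2 + 2k3 + k4) = 1.273079
w(0.26) ≈ 1.2731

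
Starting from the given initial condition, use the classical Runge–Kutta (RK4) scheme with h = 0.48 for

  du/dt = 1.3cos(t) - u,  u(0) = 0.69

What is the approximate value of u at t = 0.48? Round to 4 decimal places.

0.9013

RK4: k1 = f(t_n, u_n); k2 = f(t_n + h/2, u_n + (h/2)·k1); k3 = f(t_n + h/2, u_n + (h/2)·k2); k4 = f(t_n + h, u_n + h·k3); u_{n+1} = u_n + (h/6)·(k1 + 2k2 + 2k3 + k4).
t=0.000000, u=0.690000:
  k1 = f(0.000000, 0.690000) = 0.610000
  k2 = f(0.240000, 0.836400) = 0.426339
  k3 = f(0.240000, 0.792321) = 0.470418
  k4 = f(0.480000, 0.915801) = 0.237293
  u ← 0.690000 + (0.48/6)·(k1 + 2k2 + 2k3 + k4) = 0.901265
u(0.48) ≈ 0.9013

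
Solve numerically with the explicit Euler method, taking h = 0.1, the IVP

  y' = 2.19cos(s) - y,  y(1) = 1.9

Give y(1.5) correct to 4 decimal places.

Euler: y_{n+1} = y_n + h·f(s_n, y_n).
s=1.000000, y=1.900000: f=-0.716738 → y ← 1.900000 + 0.1·(-0.716738) = 1.828326
s=1.100000, y=1.828326: f=-0.834951 → y ← 1.828326 + 0.1·(-0.834951) = 1.744831
s=1.200000, y=1.744831: f=-0.951268 → y ← 1.744831 + 0.1·(-0.951268) = 1.649704
s=1.300000, y=1.649704: f=-1.063882 → y ← 1.649704 + 0.1·(-1.063882) = 1.543316
s=1.400000, y=1.543316: f=-1.171088 → y ← 1.543316 + 0.1·(-1.171088) = 1.426207
y(1.5) ≈ 1.4262

1.4262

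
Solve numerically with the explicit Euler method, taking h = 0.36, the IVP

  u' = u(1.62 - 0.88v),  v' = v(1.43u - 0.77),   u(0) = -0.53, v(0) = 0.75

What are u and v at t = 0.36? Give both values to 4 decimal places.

-0.7132, 0.3375

Euler on (u,v): u_{n+1} = u_n + h·u', v_{n+1} = v_n + h·v'.
0.000000: (-0.530000, 0.750000); f=(-0.508800, -1.145925) → (-0.713168, 0.337467)
(u(0.36), v(0.36)) ≈ (-0.7132, 0.3375)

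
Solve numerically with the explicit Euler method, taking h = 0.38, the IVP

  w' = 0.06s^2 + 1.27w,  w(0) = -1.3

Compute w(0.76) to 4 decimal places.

-2.8542

Euler: w_{n+1} = w_n + h·f(s_n, w_n).
s=0.000000, w=-1.300000: f=-1.651000 → w ← -1.300000 + 0.38·(-1.651000) = -1.927380
s=0.380000, w=-1.927380: f=-2.439109 → w ← -1.927380 + 0.38·(-2.439109) = -2.854241
w(0.76) ≈ -2.8542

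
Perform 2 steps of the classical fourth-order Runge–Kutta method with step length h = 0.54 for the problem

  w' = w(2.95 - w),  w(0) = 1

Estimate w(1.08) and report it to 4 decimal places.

RK4: k1 = f(t_n, w_n); k2 = f(t_n + h/2, w_n + (h/2)·k1); k3 = f(t_n + h/2, w_n + (h/2)·k2); k4 = f(t_n + h, w_n + h·k3); w_{n+1} = w_n + (h/6)·(k1 + 2k2 + 2k3 + k4).
t=0.000000, w=1.000000:
  k1 = f(0.000000, 1.000000) = 1.950000
  k2 = f(0.270000, 1.526500) = 2.172973
  k3 = f(0.270000, 1.586703) = 2.163148
  k4 = f(0.540000, 2.168100) = 1.695238
  w ← 1.000000 + (0.54/6)·(k1 + 2k2 + 2k3 + k4) = 2.108573
t=0.540000, w=2.108573:
  k1 = f(0.540000, 2.108573) = 1.774210
  k2 = f(0.810000, 2.587610) = 0.937724
  k3 = f(0.810000, 2.361759) = 1.389284
  k4 = f(1.080000, 2.858786) = 0.260760
  w ← 2.108573 + (0.54/6)·(k1 + 2k2 + 2k3 + k4) = 2.710582
w(1.08) ≈ 2.7106

2.7106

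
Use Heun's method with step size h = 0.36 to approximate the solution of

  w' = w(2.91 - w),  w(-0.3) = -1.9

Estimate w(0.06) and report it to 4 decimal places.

-11.1121

Heun: k1 = f(s_n, w_n); k2 = f(s_n + h, w_n + h·k1); w_{n+1} = w_n + (h/2)·(k1 + k2).
s=-0.300000, w=-1.900000:
  k1 = f(-0.300000, -1.900000) = -9.139000
  k2 = f(0.060000, -5.190040) = -42.039532
  w ← -1.900000 + (0.36/2)·(-9.139000 + (-42.039532)) = -11.112136
w(0.06) ≈ -11.1121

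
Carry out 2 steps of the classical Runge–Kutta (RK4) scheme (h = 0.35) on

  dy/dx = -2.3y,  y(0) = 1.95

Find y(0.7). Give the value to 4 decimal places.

RK4: k1 = f(x_n, y_n); k2 = f(x_n + h/2, y_n + (h/2)·k1); k3 = f(x_n + h/2, y_n + (h/2)·k2); k4 = f(x_n + h, y_n + h·k3); y_{n+1} = y_n + (h/6)·(k1 + 2k2 + 2k3 + k4).
x=0.000000, y=1.950000:
  k1 = f(0.000000, 1.950000) = -4.485000
  k2 = f(0.175000, 1.165125) = -2.679788
  k3 = f(0.175000, 1.481037) = -3.406386
  k4 = f(0.350000, 0.757765) = -1.742860
  y ← 1.950000 + (0.35/6)·(k1 + 2k2 + 2k3 + k4) = 0.876655
x=0.350000, y=0.876655:
  k1 = f(0.350000, 0.876655) = -2.016306
  k2 = f(0.525000, 0.523801) = -1.204743
  k3 = f(0.525000, 0.665825) = -1.531397
  k4 = f(0.700000, 0.340666) = -0.783531
  y ← 0.876655 + (0.35/6)·(k1 + 2k2 + 2k3 + k4) = 0.394115
y(0.7) ≈ 0.3941

0.3941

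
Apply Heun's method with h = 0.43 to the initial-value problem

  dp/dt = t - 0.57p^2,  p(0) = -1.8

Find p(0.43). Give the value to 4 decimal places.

Heun: k1 = f(t_n, p_n); k2 = f(t_n + h, p_n + h·k1); p_{n+1} = p_n + (h/2)·(k1 + k2).
t=0.000000, p=-1.800000:
  k1 = f(0.000000, -1.800000) = -1.846800
  k2 = f(0.430000, -2.594124) = -3.405803
  p ← -1.800000 + (0.43/2)·(-1.846800 + (-3.405803)) = -2.929310
p(0.43) ≈ -2.9293

-2.9293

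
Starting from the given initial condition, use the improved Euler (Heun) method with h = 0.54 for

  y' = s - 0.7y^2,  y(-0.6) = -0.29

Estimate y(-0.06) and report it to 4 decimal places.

-0.5629

Heun: k1 = f(s_n, y_n); k2 = f(s_n + h, y_n + h·k1); y_{n+1} = y_n + (h/2)·(k1 + k2).
s=-0.600000, y=-0.290000:
  k1 = f(-0.600000, -0.290000) = -0.658870
  k2 = f(-0.060000, -0.645790) = -0.351931
  y ← -0.290000 + (0.54/2)·(-0.658870 + (-0.351931)) = -0.562916
y(-0.06) ≈ -0.5629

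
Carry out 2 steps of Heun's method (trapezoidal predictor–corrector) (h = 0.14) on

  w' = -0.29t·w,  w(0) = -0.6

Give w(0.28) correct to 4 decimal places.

-0.5932

Heun: k1 = f(t_n, w_n); k2 = f(t_n + h, w_n + h·k1); w_{n+1} = w_n + (h/2)·(k1 + k2).
t=0.000000, w=-0.600000:
  k1 = f(0.000000, -0.600000) = 0.000000
  k2 = f(0.140000, -0.600000) = 0.024360
  w ← -0.600000 + (0.14/2)·(0.000000 + 0.024360) = -0.598295
t=0.140000, w=-0.598295:
  k1 = f(0.140000, -0.598295) = 0.024291
  k2 = f(0.280000, -0.594894) = 0.048305
  w ← -0.598295 + (0.14/2)·(0.024291 + 0.048305) = -0.593213
w(0.28) ≈ -0.5932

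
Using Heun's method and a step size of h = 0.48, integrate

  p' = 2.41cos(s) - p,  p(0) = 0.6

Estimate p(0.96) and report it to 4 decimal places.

Heun: k1 = f(s_n, p_n); k2 = f(s_n + h, p_n + h·k1); p_{n+1} = p_n + (h/2)·(k1 + k2).
s=0.000000, p=0.600000:
  k1 = f(0.000000, 0.600000) = 1.810000
  k2 = f(0.480000, 1.468800) = 0.668858
  p ← 0.600000 + (0.48/2)·(1.810000 + 0.668858) = 1.194926
s=0.480000, p=1.194926:
  k1 = f(0.480000, 1.194926) = 0.942732
  k2 = f(0.960000, 1.647437) = -0.265254
  p ← 1.194926 + (0.48/2)·(0.942732 + (-0.265254)) = 1.357521
p(0.96) ≈ 1.3575

1.3575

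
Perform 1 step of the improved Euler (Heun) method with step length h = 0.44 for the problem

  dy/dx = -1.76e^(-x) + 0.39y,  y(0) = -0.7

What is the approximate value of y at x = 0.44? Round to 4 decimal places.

-1.5334

Heun: k1 = f(x_n, y_n); k2 = f(x_n + h, y_n + h·k1); y_{n+1} = y_n + (h/2)·(k1 + k2).
x=0.000000, y=-0.700000:
  k1 = f(0.000000, -0.700000) = -2.033000
  k2 = f(0.440000, -1.594520) = -1.755367
  y ← -0.700000 + (0.44/2)·(-2.033000 + (-1.755367)) = -1.533441
y(0.44) ≈ -1.5334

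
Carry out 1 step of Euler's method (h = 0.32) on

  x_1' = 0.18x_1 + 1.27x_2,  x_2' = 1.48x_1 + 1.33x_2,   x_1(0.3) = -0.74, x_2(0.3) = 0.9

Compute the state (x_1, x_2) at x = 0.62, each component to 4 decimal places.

Euler on (x_1,x_2): x_1_{n+1} = x_1_n + h·x_1', x_2_{n+1} = x_2_n + h·x_2'.
0.300000: (-0.740000, 0.900000); f=(1.009800, 0.101800) → (-0.416864, 0.932576)
(x_1(0.62), x_2(0.62)) ≈ (-0.4169, 0.9326)

-0.4169, 0.9326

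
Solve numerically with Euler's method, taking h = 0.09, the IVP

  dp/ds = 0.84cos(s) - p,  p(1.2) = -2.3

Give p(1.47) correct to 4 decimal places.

Euler: p_{n+1} = p_n + h·f(s_n, p_n).
s=1.200000, p=-2.300000: f=2.604381 → p ← -2.300000 + 0.09·2.604381 = -2.065606
s=1.290000, p=-2.065606: f=2.298387 → p ← -2.065606 + 0.09·2.298387 = -1.858751
s=1.380000, p=-1.858751: f=2.018049 → p ← -1.858751 + 0.09·2.018049 = -1.677126
p(1.47) ≈ -1.6771

-1.6771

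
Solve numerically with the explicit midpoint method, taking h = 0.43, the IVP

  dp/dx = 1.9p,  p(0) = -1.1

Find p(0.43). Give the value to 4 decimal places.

Midpoint: k1 = f(x_n, p_n); k2 = f(x_n + h/2, p_n + (h/2)·k1); p_{n+1} = p_n + h·k2.
x=0.000000, p=-1.100000:
  k1 = f(0.000000, -1.100000) = -2.090000
  k2 = f(0.215000, -1.549350) = -2.943765
  p ← -1.100000 + 0.43·(-2.943765) = -2.365819
p(0.43) ≈ -2.3658

-2.3658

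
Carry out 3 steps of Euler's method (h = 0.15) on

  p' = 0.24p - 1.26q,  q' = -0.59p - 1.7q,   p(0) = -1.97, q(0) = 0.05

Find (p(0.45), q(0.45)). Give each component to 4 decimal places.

Euler on (p,q): p_{n+1} = p_n + h·p', q_{n+1} = q_n + h·q'.
0.000000: (-1.970000, 0.050000); f=(-0.535800, 1.077300) → (-2.050370, 0.211595)
0.150000: (-2.050370, 0.211595); f=(-0.758698, 0.850007) → (-2.164175, 0.339096)
0.300000: (-2.164175, 0.339096); f=(-0.946663, 0.700400) → (-2.306174, 0.444156)
(p(0.45), q(0.45)) ≈ (-2.3062, 0.4442)

-2.3062, 0.4442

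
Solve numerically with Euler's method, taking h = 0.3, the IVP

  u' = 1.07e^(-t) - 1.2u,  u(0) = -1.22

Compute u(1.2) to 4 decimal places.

Euler: u_{n+1} = u_n + h·f(t_n, u_n).
t=0.000000, u=-1.220000: f=2.534000 → u ← -1.220000 + 0.3·2.534000 = -0.459800
t=0.300000, u=-0.459800: f=1.344435 → u ← -0.459800 + 0.3·1.344435 = -0.056469
t=0.600000, u=-0.056469: f=0.654992 → u ← -0.056469 + 0.3·0.654992 = 0.140028
t=0.900000, u=0.140028: f=0.266996 → u ← 0.140028 + 0.3·0.266996 = 0.220127
u(1.2) ≈ 0.2201

0.2201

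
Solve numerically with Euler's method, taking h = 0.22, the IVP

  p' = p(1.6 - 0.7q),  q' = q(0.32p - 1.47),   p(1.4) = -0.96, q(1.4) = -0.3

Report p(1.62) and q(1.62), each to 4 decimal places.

-1.3423, -0.1827

Euler on (p,q): p_{n+1} = p_n + h·p', q_{n+1} = q_n + h·q'.
1.400000: (-0.960000, -0.300000); f=(-1.737600, 0.533160) → (-1.342272, -0.182705)
(p(1.62), q(1.62)) ≈ (-1.3423, -0.1827)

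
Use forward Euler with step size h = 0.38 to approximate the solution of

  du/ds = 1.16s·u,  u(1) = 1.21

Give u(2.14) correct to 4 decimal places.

Euler: u_{n+1} = u_n + h·f(s_n, u_n).
s=1.000000, u=1.210000: f=1.403600 → u ← 1.210000 + 0.38·1.403600 = 1.743368
s=1.380000, u=1.743368: f=2.790783 → u ← 1.743368 + 0.38·2.790783 = 2.803866
s=1.760000, u=2.803866: f=5.724372 → u ← 2.803866 + 0.38·5.724372 = 4.979127
u(2.14) ≈ 4.9791

4.9791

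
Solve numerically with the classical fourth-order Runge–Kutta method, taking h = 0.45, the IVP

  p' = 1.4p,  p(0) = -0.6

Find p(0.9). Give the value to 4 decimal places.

RK4: k1 = f(x_n, p_n); k2 = f(x_n + h/2, p_n + (h/2)·k1); k3 = f(x_n + h/2, p_n + (h/2)·k2); k4 = f(x_n + h, p_n + h·k3); p_{n+1} = p_n + (h/6)·(k1 + 2k2 + 2k3 + k4).
x=0.000000, p=-0.600000:
  k1 = f(0.000000, -0.600000) = -0.840000
  k2 = f(0.225000, -0.789000) = -1.104600
  k3 = f(0.225000, -0.848535) = -1.187949
  k4 = f(0.450000, -1.134577) = -1.588408
  p ← -0.600000 + (0.45/6)·(k1 + 2k2 + 2k3 + k4) = -1.126013
x=0.450000, p=-1.126013:
  k1 = f(0.450000, -1.126013) = -1.576418
  k2 = f(0.675000, -1.480707) = -2.072990
  k3 = f(0.675000, -1.592436) = -2.229410
  k4 = f(0.900000, -2.129247) = -2.980946
  p ← -1.126013 + (0.45/6)·(k1 + 2k2 + 2k3 + k4) = -2.113175
p(0.9) ≈ -2.1132

-2.1132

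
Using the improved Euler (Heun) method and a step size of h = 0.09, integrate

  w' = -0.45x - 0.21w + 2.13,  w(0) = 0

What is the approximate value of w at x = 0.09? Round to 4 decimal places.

0.1881

Heun: k1 = f(x_n, w_n); k2 = f(x_n + h, w_n + h·k1); w_{n+1} = w_n + (h/2)·(k1 + k2).
x=0.000000, w=0.000000:
  k1 = f(0.000000, 0.000000) = 2.130000
  k2 = f(0.090000, 0.191700) = 2.049243
  w ← 0.000000 + (0.09/2)·(2.130000 + 2.049243) = 0.188066
w(0.09) ≈ 0.1881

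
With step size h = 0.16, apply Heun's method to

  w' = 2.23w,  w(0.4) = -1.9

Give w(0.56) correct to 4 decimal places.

-2.6989

Heun: k1 = f(t_n, w_n); k2 = f(t_n + h, w_n + h·k1); w_{n+1} = w_n + (h/2)·(k1 + k2).
t=0.400000, w=-1.900000:
  k1 = f(0.400000, -1.900000) = -4.237000
  k2 = f(0.560000, -2.577920) = -5.748762
  w ← -1.900000 + (0.16/2)·(-4.237000 + (-5.748762)) = -2.698861
w(0.56) ≈ -2.6989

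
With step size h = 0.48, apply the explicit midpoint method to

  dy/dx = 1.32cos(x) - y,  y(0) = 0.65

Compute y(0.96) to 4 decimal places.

0.8981

Midpoint: k1 = f(x_n, y_n); k2 = f(x_n + h/2, y_n + (h/2)·k1); y_{n+1} = y_n + h·k2.
x=0.000000, y=0.650000:
  k1 = f(0.000000, 0.650000) = 0.670000
  k2 = f(0.240000, 0.810800) = 0.471366
  y ← 0.650000 + 0.48·0.471366 = 0.876256
x=0.480000, y=0.876256:
  k1 = f(0.480000, 0.876256) = 0.294578
  k2 = f(0.720000, 0.946954) = 0.045429
  y ← 0.876256 + 0.48·0.045429 = 0.898062
y(0.96) ≈ 0.8981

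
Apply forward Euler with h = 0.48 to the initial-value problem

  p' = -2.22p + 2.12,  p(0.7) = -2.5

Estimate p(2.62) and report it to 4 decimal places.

Euler: p_{n+1} = p_n + h·f(s_n, p_n).
s=0.700000, p=-2.500000: f=7.670000 → p ← -2.500000 + 0.48·7.670000 = 1.181600
s=1.180000, p=1.181600: f=-0.503152 → p ← 1.181600 + 0.48·(-0.503152) = 0.940087
s=1.660000, p=0.940087: f=0.033007 → p ← 0.940087 + 0.48·0.033007 = 0.955930
s=2.140000, p=0.955930: f=-0.002165 → p ← 0.955930 + 0.48·(-0.002165) = 0.954891
p(2.62) ≈ 0.9549

0.9549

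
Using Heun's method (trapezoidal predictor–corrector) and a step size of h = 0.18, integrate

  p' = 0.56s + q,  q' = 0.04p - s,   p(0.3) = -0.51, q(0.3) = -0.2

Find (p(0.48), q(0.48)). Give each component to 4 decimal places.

-0.5119, -0.2739

Heun on (p,q): k1 = f(s_n, state_n); k2 = f(s_n + h, state_n + h·k1); state_{n+1} = state_n + (h/2)·(k1 + k2).
0.300000: (-0.510000, -0.200000)
  k1 = (-0.032000, -0.320400)
  predictor → (-0.515760, -0.257672)
  k2 = (0.011128, -0.500630)
  → (-0.511878, -0.273893)
(p(0.48), q(0.48)) ≈ (-0.5119, -0.2739)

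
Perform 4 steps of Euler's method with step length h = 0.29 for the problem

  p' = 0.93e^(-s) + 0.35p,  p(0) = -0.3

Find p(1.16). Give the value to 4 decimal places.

Euler: p_{n+1} = p_n + h·f(s_n, p_n).
s=0.000000, p=-0.300000: f=0.825000 → p ← -0.300000 + 0.29·0.825000 = -0.060750
s=0.290000, p=-0.060750: f=0.674623 → p ← -0.060750 + 0.29·0.674623 = 0.134891
s=0.580000, p=0.134891: f=0.567917 → p ← 0.134891 + 0.29·0.567917 = 0.299587
s=0.870000, p=0.299587: f=0.494480 → p ← 0.299587 + 0.29·0.494480 = 0.442986
p(1.16) ≈ 0.4430

0.4430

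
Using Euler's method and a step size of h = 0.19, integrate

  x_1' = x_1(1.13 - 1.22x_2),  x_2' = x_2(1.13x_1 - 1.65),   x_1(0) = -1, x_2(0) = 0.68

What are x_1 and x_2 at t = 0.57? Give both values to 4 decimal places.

Euler on (x_1,x_2): x_1_{n+1} = x_1_n + h·x_1', x_2_{n+1} = x_2_n + h·x_2'.
0.000000: (-1.000000, 0.680000); f=(-0.300400, -1.890400) → (-1.057076, 0.320824)
0.190000: (-1.057076, 0.320824); f=(-0.780751, -0.912583) → (-1.205419, 0.147433)
0.380000: (-1.205419, 0.147433); f=(-1.145306, -0.444087) → (-1.423027, 0.063057)
(x_1(0.57), x_2(0.57)) ≈ (-1.4230, 0.0631)

-1.4230, 0.0631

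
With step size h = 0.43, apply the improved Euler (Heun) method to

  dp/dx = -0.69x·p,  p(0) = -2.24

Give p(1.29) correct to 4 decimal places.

Heun: k1 = f(x_n, p_n); k2 = f(x_n + h, p_n + h·k1); p_{n+1} = p_n + (h/2)·(k1 + k2).
x=0.000000, p=-2.240000:
  k1 = f(0.000000, -2.240000) = 0.000000
  k2 = f(0.430000, -2.240000) = 0.664608
  p ← -2.240000 + (0.43/2)·(0.000000 + 0.664608) = -2.097109
x=0.430000, p=-2.097109:
  k1 = f(0.430000, -2.097109) = 0.622212
  k2 = f(0.860000, -1.829558) = 1.085660
  p ← -2.097109 + (0.43/2)·(0.622212 + 1.085660) = -1.729917
x=0.860000, p=-1.729917:
  k1 = f(0.860000, -1.729917) = 1.026533
  k2 = f(1.290000, -1.288508) = 1.146901
  p ← -1.729917 + (0.43/2)·(1.026533 + 1.146901) = -1.262629
p(1.29) ≈ -1.2626

-1.2626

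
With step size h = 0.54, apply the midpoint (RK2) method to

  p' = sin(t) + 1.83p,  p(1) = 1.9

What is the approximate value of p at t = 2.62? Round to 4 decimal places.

Midpoint: k1 = f(t_n, p_n); k2 = f(t_n + h/2, p_n + (h/2)·k1); p_{n+1} = p_n + h·k2.
t=1.000000, p=1.900000:
  k1 = f(1.000000, 1.900000) = 4.318471
  k2 = f(1.270000, 3.065987) = 6.565857
  p ← 1.900000 + 0.54·6.565857 = 5.445563
t=1.540000, p=5.445563:
  k1 = f(1.540000, 5.445563) = 10.964906
  k2 = f(1.810000, 8.406088) = 16.354667
  p ← 5.445563 + 0.54·16.354667 = 14.277083
t=2.080000, p=14.277083:
  k1 = f(2.080000, 14.277083) = 27.000195
  k2 = f(2.350000, 21.567136) = 40.179332
  p ← 14.277083 + 0.54·40.179332 = 35.973923
p(2.62) ≈ 35.9739

35.9739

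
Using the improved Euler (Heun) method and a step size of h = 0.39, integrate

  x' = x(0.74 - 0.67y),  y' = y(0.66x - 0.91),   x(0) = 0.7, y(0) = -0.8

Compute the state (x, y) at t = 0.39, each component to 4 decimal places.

1.1159, -0.7020

Heun on (x,y): k1 = f(t_n, state_n); k2 = f(t_n + h, state_n + h·k1); state_{n+1} = state_n + (h/2)·(k1 + k2).
0.000000: (0.700000, -0.800000)
  k1 = (0.893200, 0.358400)
  predictor → (1.048348, -0.660224)
  k2 = (1.239514, 0.143988)
  → (1.115879, -0.702034)
(x(0.39), y(0.39)) ≈ (1.1159, -0.7020)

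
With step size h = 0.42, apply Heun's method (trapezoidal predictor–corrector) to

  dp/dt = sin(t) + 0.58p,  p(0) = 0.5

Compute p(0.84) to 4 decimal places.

1.1825

Heun: k1 = f(t_n, p_n); k2 = f(t_n + h, p_n + h·k1); p_{n+1} = p_n + (h/2)·(k1 + k2).
t=0.000000, p=0.500000:
  k1 = f(0.000000, 0.500000) = 0.290000
  k2 = f(0.420000, 0.621800) = 0.768404
  p ← 0.500000 + (0.42/2)·(0.290000 + 0.768404) = 0.722265
t=0.420000, p=0.722265:
  k1 = f(0.420000, 0.722265) = 0.826674
  k2 = f(0.840000, 1.069468) = 1.364935
  p ← 0.722265 + (0.42/2)·(0.826674 + 1.364935) = 1.182503
p(0.84) ≈ 1.1825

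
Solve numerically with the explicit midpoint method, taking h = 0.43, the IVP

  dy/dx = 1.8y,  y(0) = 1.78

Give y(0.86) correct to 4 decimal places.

Midpoint: k1 = f(x_n, y_n); k2 = f(x_n + h/2, y_n + (h/2)·k1); y_{n+1} = y_n + h·k2.
x=0.000000, y=1.780000:
  k1 = f(0.000000, 1.780000) = 3.204000
  k2 = f(0.215000, 2.468860) = 4.443948
  y ← 1.780000 + 0.43·4.443948 = 3.690898
x=0.430000, y=3.690898:
  k1 = f(0.430000, 3.690898) = 6.643616
  k2 = f(0.645000, 5.119275) = 9.214695
  y ← 3.690898 + 0.43·9.214695 = 7.653217
y(0.86) ≈ 7.6532

7.6532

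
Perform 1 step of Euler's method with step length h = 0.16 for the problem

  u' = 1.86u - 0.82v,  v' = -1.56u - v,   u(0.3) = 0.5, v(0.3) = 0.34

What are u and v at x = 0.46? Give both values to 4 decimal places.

0.6042, 0.1608

Euler on (u,v): u_{n+1} = u_n + h·u', v_{n+1} = v_n + h·v'.
0.300000: (0.500000, 0.340000); f=(0.651200, -1.120000) → (0.604192, 0.160800)
(u(0.46), v(0.46)) ≈ (0.6042, 0.1608)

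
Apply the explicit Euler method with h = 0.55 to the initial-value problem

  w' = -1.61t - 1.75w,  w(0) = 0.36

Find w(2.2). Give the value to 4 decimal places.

-1.4983

Euler: w_{n+1} = w_n + h·f(t_n, w_n).
t=0.000000, w=0.360000: f=-0.630000 → w ← 0.360000 + 0.55·(-0.630000) = 0.013500
t=0.550000, w=0.013500: f=-0.909125 → w ← 0.013500 + 0.55·(-0.909125) = -0.486519
t=1.100000, w=-0.486519: f=-0.919592 → w ← -0.486519 + 0.55·(-0.919592) = -0.992294
t=1.650000, w=-0.992294: f=-0.919985 → w ← -0.992294 + 0.55·(-0.919985) = -1.498286
w(2.2) ≈ -1.4983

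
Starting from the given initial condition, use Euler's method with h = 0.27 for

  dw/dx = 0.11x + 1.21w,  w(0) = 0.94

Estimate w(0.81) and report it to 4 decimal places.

Euler: w_{n+1} = w_n + h·f(x_n, w_n).
x=0.000000, w=0.940000: f=1.137400 → w ← 0.940000 + 0.27·1.137400 = 1.247098
x=0.270000, w=1.247098: f=1.538689 → w ← 1.247098 + 0.27·1.538689 = 1.662544
x=0.540000, w=1.662544: f=2.071078 → w ← 1.662544 + 0.27·2.071078 = 2.221735
w(0.81) ≈ 2.2217

2.2217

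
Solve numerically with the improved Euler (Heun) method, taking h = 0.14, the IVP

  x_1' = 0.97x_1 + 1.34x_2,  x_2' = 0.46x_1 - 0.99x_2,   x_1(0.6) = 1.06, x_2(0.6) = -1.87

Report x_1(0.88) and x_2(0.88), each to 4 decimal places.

Heun on (x_1,x_2): k1 = f(x_n, state_n); k2 = f(x_n + h, state_n + h·k1); state_{n+1} = state_n + (h/2)·(k1 + k2).
0.600000: (1.060000, -1.870000)
  k1 = (-1.477600, 2.338900)
  predictor → (0.853136, -1.542554)
  k2 = (-1.239480, 1.919571)
  → (0.869804, -1.571907)
0.740000: (0.869804, -1.571907)
  k1 = (-1.262645, 1.956298)
  predictor → (0.693034, -1.298025)
  k2 = (-1.067111, 1.603841)
  → (0.706721, -1.322697)
(x_1(0.88), x_2(0.88)) ≈ (0.7067, -1.3227)

0.7067, -1.3227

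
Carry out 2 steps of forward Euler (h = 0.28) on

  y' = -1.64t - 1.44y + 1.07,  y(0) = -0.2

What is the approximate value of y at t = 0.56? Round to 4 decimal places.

Euler: y_{n+1} = y_n + h·f(t_n, y_n).
t=0.000000, y=-0.200000: f=1.358000 → y ← -0.200000 + 0.28·1.358000 = 0.180240
t=0.280000, y=0.180240: f=0.351254 → y ← 0.180240 + 0.28·0.351254 = 0.278591
y(0.56) ≈ 0.2786

0.2786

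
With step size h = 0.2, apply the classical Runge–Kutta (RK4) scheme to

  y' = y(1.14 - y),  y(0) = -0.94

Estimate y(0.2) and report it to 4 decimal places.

RK4: k1 = f(x_n, y_n); k2 = f(x_n + h/2, y_n + (h/2)·k1); k3 = f(x_n + h/2, y_n + (h/2)·k2); k4 = f(x_n + h, y_n + h·k3); y_{n+1} = y_n + (h/6)·(k1 + 2k2 + 2k3 + k4).
x=0.000000, y=-0.940000:
  k1 = f(0.000000, -0.940000) = -1.955200
  k2 = f(0.100000, -1.135520) = -2.583898
  k3 = f(0.100000, -1.198390) = -2.802303
  k4 = f(0.200000, -1.500461) = -3.961907
  y ← -0.940000 + (0.2/6)·(k1 + 2k2 + 2k3 + k4) = -1.496317
y(0.2) ≈ -1.4963

-1.4963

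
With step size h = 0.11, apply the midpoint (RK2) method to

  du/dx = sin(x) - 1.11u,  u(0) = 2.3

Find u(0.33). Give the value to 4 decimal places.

1.6447

Midpoint: k1 = f(x_n, u_n); k2 = f(x_n + h/2, u_n + (h/2)·k1); u_{n+1} = u_n + h·k2.
x=0.000000, u=2.300000:
  k1 = f(0.000000, 2.300000) = -2.553000
  k2 = f(0.055000, 2.159585) = -2.342167
  u ← 2.300000 + 0.11·(-2.342167) = 2.042362
x=0.110000, u=2.042362:
  k1 = f(0.110000, 2.042362) = -2.157243
  k2 = f(0.165000, 1.923713) = -1.971069
  u ← 2.042362 + 0.11·(-1.971069) = 1.825544
x=0.220000, u=1.825544:
  k1 = f(0.220000, 1.825544) = -1.808124
  k2 = f(0.275000, 1.726097) = -1.644421
  u ← 1.825544 + 0.11·(-1.644421) = 1.644658
u(0.33) ≈ 1.6447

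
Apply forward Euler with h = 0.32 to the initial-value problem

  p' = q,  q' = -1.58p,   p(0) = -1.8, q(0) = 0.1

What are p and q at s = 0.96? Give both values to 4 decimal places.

-0.8355, 2.6345

Euler on (p,q): p_{n+1} = p_n + h·p', q_{n+1} = q_n + h·q'.
0.000000: (-1.800000, 0.100000); f=(0.100000, 2.844000) → (-1.768000, 1.010080)
0.320000: (-1.768000, 1.010080); f=(1.010080, 2.793440) → (-1.444774, 1.903981)
0.640000: (-1.444774, 1.903981); f=(1.903981, 2.282744) → (-0.835501, 2.634459)
(p(0.96), q(0.96)) ≈ (-0.8355, 2.6345)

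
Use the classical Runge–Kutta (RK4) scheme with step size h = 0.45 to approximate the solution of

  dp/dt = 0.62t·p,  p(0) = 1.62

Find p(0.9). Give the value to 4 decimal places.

RK4: k1 = f(t_n, p_n); k2 = f(t_n + h/2, p_n + (h/2)·k1); k3 = f(t_n + h/2, p_n + (h/2)·k2); k4 = f(t_n + h, p_n + h·k3); p_{n+1} = p_n + (h/6)·(k1 + 2k2 + 2k3 + k4).
t=0.000000, p=1.620000:
  k1 = f(0.000000, 1.620000) = 0.000000
  k2 = f(0.225000, 1.620000) = 0.225990
  k3 = f(0.225000, 1.670848) = 0.233083
  k4 = f(0.450000, 1.724887) = 0.481244
  p ← 1.620000 + (0.45/6)·(k1 + 2k2 + 2k3 + k4) = 1.724954
t=0.450000, p=1.724954:
  k1 = f(0.450000, 1.724954) = 0.481262
  k2 = f(0.675000, 1.833238) = 0.767210
  k3 = f(0.675000, 1.897577) = 0.794136
  k4 = f(0.900000, 2.082315) = 1.161932
  p ← 1.724954 + (0.45/6)·(k1 + 2k2 + 2k3 + k4) = 2.082396
p(0.9) ≈ 2.0824

2.0824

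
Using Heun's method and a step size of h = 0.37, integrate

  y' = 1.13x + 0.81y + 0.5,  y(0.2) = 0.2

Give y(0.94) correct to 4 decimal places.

1.4450

Heun: k1 = f(x_n, y_n); k2 = f(x_n + h, y_n + h·k1); y_{n+1} = y_n + (h/2)·(k1 + k2).
x=0.200000, y=0.200000:
  k1 = f(0.200000, 0.200000) = 0.888000
  k2 = f(0.570000, 0.528560) = 1.572234
  y ← 0.200000 + (0.37/2)·(0.888000 + 1.572234) = 0.655143
x=0.570000, y=0.655143:
  k1 = f(0.570000, 0.655143) = 1.674766
  k2 = f(0.940000, 1.274807) = 2.594793
  y ← 0.655143 + (0.37/2)·(1.674766 + 2.594793) = 1.445012
y(0.94) ≈ 1.4450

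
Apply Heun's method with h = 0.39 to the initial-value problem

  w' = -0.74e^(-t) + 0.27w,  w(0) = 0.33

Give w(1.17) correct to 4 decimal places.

Heun: k1 = f(t_n, w_n); k2 = f(t_n + h, w_n + h·k1); w_{n+1} = w_n + (h/2)·(k1 + k2).
t=0.000000, w=0.330000:
  k1 = f(0.000000, 0.330000) = -0.650900
  k2 = f(0.390000, 0.076149) = -0.480462
  w ← 0.330000 + (0.39/2)·(-0.650900 + (-0.480462)) = 0.109384
t=0.390000, w=0.109384:
  k1 = f(0.390000, 0.109384) = -0.471488
  k2 = f(0.780000, -0.074496) = -0.359334
  w ← 0.109384 + (0.39/2)·(-0.471488 + (-0.359334)) = -0.052626
t=0.780000, w=-0.052626:
  k1 = f(0.780000, -0.052626) = -0.353429
  k2 = f(1.170000, -0.190463) = -0.281097
  w ← -0.052626 + (0.39/2)·(-0.353429 + (-0.281097)) = -0.176359
w(1.17) ≈ -0.1764

-0.1764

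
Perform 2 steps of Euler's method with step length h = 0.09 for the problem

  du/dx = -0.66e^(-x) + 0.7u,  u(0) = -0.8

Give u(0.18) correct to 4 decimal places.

Euler: u_{n+1} = u_n + h·f(x_n, u_n).
x=0.000000, u=-0.800000: f=-1.220000 → u ← -0.800000 + 0.09·(-1.220000) = -0.909800
x=0.090000, u=-0.909800: f=-1.240055 → u ← -0.909800 + 0.09·(-1.240055) = -1.021405
u(0.18) ≈ -1.0214

-1.0214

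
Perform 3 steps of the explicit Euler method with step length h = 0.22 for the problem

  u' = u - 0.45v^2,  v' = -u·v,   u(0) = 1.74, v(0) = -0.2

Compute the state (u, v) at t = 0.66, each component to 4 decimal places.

3.1514, -0.0284

Euler on (u,v): u_{n+1} = u_n + h·u', v_{n+1} = v_n + h·v'.
0.000000: (1.740000, -0.200000); f=(1.722000, 0.348000) → (2.118840, -0.123440)
0.220000: (2.118840, -0.123440); f=(2.111983, 0.261550) → (2.583476, -0.065899)
0.440000: (2.583476, -0.065899); f=(2.581522, 0.170249) → (3.151411, -0.028444)
(u(0.66), v(0.66)) ≈ (3.1514, -0.0284)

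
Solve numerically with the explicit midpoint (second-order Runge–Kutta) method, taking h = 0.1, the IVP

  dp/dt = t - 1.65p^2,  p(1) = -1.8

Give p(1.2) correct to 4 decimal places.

-3.5207

Midpoint: k1 = f(t_n, p_n); k2 = f(t_n + h/2, p_n + (h/2)·k1); p_{n+1} = p_n + h·k2.
t=1.000000, p=-1.800000:
  k1 = f(1.000000, -1.800000) = -4.346000
  k2 = f(1.050000, -2.017300) = -5.664674
  p ← -1.800000 + 0.1·(-5.664674) = -2.366467
t=1.100000, p=-2.366467:
  k1 = f(1.100000, -2.366467) = -8.140277
  k2 = f(1.150000, -2.773481) = -11.542127
  p ← -2.366467 + 0.1·(-11.542127) = -3.520680
p(1.2) ≈ -3.5207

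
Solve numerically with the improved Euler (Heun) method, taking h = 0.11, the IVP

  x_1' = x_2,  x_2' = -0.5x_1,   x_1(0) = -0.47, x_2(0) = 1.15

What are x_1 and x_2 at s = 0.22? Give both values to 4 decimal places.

-0.2121, 1.1876

Heun on (x_1,x_2): k1 = f(s_n, state_n); k2 = f(s_n + h, state_n + h·k1); state_{n+1} = state_n + (h/2)·(k1 + k2).
0.000000: (-0.470000, 1.150000)
  k1 = (1.150000, 0.235000)
  predictor → (-0.343500, 1.175850)
  k2 = (1.175850, 0.171750)
  → (-0.342078, 1.172371)
0.110000: (-0.342078, 1.172371)
  k1 = (1.172371, 0.171039)
  predictor → (-0.213117, 1.191186)
  k2 = (1.191186, 0.106559)
  → (-0.212083, 1.187639)
(x_1(0.22), x_2(0.22)) ≈ (-0.2121, 1.1876)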